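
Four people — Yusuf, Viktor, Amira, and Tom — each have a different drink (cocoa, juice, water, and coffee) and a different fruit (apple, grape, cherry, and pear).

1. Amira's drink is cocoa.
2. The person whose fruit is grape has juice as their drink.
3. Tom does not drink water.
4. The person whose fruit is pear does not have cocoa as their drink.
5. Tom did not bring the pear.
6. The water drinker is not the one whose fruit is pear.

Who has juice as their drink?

Tom

Clue 1 rules out Amira for the one with drink juice.
With clues 1–6, Viktor and Yusuf are impossible for the one with drink juice.
That leaves Tom.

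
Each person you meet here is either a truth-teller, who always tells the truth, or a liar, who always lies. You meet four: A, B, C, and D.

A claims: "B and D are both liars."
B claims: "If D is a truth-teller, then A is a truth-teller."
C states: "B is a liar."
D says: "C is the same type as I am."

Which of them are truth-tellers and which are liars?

Consider A. Suppose A is a truth-teller.
Then no assignment of the remaining roles makes every statement match its speaker's type — contradiction.
So A is a liar.
Consider B. Suppose B is a truth-teller.
Then no assignment of the remaining roles makes every statement match its speaker's type — contradiction.
So B is a liar.
With that fixed, C's statement is true, so C is a truth-teller.
Consider D. Suppose D is a liar.
Then A's statement comes out true, contradicting A being a liar.
So D is a truth-teller.

A: liar, B: liar, C: truth-teller, D: truth-teller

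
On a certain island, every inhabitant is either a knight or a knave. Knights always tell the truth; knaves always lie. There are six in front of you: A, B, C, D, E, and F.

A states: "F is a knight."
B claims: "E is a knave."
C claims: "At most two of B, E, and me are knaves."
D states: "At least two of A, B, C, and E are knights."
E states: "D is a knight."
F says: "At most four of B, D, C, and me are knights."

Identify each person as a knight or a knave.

Regardless of anyone's role, F's statement is true, so F is a knight.
With that fixed, A's statement is true, so A is a knight.
Consider B. Suppose B is a knight.
Then no assignment of the remaining roles makes every statement match its speaker's type — contradiction.
So B is a knave.
Consider C. Suppose C is a knave.
Then no assignment of the remaining roles makes every statement match its speaker's type — contradiction.
So C is a knight.
With that fixed, D's statement is true, so D is a knight.
With that fixed, E's statement is true, so E is a knight.

A: knight, B: knave, C: knight, D: knight, E: knight, F: knight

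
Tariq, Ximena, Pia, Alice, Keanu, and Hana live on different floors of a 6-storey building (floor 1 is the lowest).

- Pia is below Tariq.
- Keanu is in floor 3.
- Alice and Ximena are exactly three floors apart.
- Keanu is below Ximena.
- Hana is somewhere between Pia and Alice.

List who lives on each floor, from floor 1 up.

From clue 1: Tariq is in {2,3,4,5,6}.
From clues 1–2: Keanu → floor 3.
From clues 1–3: Tariq is in {4,5,6}.
From clues 1–4: Ximena is in {4,5}.
From clues 1–5: Alice → floor 1, Hana → floor 2, Ximena → floor 4, Pia → floor 5, Tariq → floor 6.

Alice, Hana, Keanu, Ximena, Pia, Tariq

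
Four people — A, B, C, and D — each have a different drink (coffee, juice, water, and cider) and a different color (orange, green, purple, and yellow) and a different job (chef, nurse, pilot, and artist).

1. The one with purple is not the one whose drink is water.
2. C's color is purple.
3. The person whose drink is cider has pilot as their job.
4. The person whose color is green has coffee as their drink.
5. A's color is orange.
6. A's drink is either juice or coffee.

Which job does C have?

pilot

With clues 1–6, artist, chef, and nurse are impossible for C's job.
That leaves pilot.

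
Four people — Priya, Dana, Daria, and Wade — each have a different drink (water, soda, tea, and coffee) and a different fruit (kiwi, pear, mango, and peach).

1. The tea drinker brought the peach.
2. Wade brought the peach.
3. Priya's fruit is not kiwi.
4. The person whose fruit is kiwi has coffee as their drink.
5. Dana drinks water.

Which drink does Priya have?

With clues 1–2, tea is impossible for Priya's drink.
With clues 1–4, coffee is impossible for Priya's drink.
With clues 1–5, water is impossible for Priya's drink.
That leaves soda.

soda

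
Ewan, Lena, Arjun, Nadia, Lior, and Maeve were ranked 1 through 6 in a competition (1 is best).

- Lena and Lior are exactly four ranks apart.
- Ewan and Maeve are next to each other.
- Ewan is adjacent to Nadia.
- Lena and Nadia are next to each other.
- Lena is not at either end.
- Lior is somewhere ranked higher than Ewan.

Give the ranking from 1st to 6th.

From clue 1: Lena is in {1,2,5,6}.
From clues 1–2: Ewan is in {2,3,4,5}.
From clues 1–3: Ewan is in {3,4}.
From clues 1–6: Lior → rank 1, Maeve → rank 2, Ewan → rank 3, Nadia → rank 4, Lena → rank 5, Arjun → rank 6.

Lior, Maeve, Ewan, Nadia, Lena, Arjun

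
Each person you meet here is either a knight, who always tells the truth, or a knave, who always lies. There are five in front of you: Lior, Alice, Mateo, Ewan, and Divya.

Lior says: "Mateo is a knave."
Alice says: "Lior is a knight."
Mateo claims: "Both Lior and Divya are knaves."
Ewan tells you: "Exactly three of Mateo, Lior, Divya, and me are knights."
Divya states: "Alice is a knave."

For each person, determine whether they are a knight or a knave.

Lior: knight, Alice: knight, Mateo: knave, Ewan: knave, Divya: knave

Consider Lior. Suppose Lior is a knave.
Then no assignment of the remaining roles makes every statement match its speaker's type — contradiction.
So Lior is a knight.
With that fixed, Alice's statement is true, so Alice is a knight.
With that fixed, Mateo's statement is false, so Mateo is a knave.
With that fixed, Divya's statement is false, so Divya is a knave.
With that fixed, Ewan's statement is false, so Ewan is a knave.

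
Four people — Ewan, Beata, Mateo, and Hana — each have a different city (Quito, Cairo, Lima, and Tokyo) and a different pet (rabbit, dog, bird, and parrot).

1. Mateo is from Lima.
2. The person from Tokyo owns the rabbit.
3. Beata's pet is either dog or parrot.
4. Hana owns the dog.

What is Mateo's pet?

With clues 1–2, rabbit is impossible for Mateo's pet.
With clues 1–4, dog and parrot are impossible for Mateo's pet.
That leaves bird.

bird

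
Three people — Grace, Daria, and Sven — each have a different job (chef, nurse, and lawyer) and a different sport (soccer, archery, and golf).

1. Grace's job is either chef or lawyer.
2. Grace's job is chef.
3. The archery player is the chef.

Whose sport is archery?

Grace

With clues 1–3, Daria and Sven are impossible for the one with sport archery.
That leaves Grace.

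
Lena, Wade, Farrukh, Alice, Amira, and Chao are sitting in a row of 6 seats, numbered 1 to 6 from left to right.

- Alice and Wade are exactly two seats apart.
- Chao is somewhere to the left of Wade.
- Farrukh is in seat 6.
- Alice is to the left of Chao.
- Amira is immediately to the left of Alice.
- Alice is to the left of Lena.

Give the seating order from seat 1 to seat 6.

Amira, Alice, Chao, Wade, Lena, Farrukh

From clues 1–2: Wade is in {2,3,4,5,6}.
From clues 1–3: Farrukh → seat 6.
From clues 1–4: Wade is in {3,4,5}.
From clues 1–5: Lena is in {1,5}.
From clues 1–6: Amira → seat 1, Alice → seat 2, Chao → seat 3, Wade → seat 4, Lena → seat 5.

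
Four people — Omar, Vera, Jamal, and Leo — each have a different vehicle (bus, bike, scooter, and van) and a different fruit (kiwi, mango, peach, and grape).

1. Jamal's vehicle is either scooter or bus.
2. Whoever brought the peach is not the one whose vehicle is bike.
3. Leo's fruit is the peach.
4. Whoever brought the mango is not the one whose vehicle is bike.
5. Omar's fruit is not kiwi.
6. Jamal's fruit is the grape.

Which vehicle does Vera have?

bike

With clues 1–6, bus, scooter, and van are impossible for Vera's vehicle.
That leaves bike.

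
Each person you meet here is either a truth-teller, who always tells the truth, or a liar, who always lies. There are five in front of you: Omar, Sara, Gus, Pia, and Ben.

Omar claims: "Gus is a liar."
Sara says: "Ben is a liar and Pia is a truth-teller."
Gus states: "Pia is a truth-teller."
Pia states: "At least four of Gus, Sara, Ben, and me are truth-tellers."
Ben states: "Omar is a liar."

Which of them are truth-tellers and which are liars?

Omar: truth-teller, Sara: liar, Gus: liar, Pia: liar, Ben: liar

Consider Omar. Suppose Omar is a liar.
Then no assignment of the remaining roles makes every statement match its speaker's type — contradiction.
So Omar is a truth-teller.
With that fixed, Ben's statement is false, so Ben is a liar.
With that fixed, Pia's statement is false, so Pia is a liar.
With that fixed, Sara's statement is false, so Sara is a liar.
With that fixed, Gus's statement is false, so Gus is a liar.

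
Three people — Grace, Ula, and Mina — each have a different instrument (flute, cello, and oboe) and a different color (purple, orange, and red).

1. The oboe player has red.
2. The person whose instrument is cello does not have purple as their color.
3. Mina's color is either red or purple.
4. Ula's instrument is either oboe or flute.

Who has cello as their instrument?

Grace

With clues 1–3, Mina is impossible for the one with instrument cello.
With clues 1–4, Ula is impossible for the one with instrument cello.
That leaves Grace.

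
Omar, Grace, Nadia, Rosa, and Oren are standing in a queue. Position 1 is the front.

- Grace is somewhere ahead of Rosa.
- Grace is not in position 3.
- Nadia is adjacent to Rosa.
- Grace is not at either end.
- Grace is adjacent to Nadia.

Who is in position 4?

Rosa

With clues 1–3, Grace is ruled out for position 4.
With clues 1–4, Omar and Oren are ruled out for position 4.
With clues 1–5, Nadia is ruled out for position 4.
So position 4 is Rosa.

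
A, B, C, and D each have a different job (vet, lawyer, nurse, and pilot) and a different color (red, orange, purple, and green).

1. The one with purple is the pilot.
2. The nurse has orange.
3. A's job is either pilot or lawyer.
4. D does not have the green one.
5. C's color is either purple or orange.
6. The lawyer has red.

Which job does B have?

With clues 1–6, lawyer, nurse, and pilot are impossible for B's job.
That leaves vet.

vet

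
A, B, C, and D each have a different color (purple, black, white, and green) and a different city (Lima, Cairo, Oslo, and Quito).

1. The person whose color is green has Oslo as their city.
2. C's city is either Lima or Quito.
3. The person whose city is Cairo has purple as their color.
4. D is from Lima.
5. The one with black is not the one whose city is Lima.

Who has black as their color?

With clues 1–4, A and B are impossible for the one with color black.
With clues 1–5, D is impossible for the one with color black.
That leaves C.

C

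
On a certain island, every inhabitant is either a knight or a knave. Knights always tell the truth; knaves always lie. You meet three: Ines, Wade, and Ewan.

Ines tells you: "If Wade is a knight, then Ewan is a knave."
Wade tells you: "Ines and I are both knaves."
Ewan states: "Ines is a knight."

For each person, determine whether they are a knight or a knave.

Consider Ines. Suppose Ines is a knave.
Then whichever role Wade has, Wade's statement has the wrong truth value — contradiction.
So Ines is a knight.
With that fixed, Wade's statement is false, so Wade is a knave.
With that fixed, Ewan's statement is true, so Ewan is a knight.

Ines: knight, Wade: knave, Ewan: knight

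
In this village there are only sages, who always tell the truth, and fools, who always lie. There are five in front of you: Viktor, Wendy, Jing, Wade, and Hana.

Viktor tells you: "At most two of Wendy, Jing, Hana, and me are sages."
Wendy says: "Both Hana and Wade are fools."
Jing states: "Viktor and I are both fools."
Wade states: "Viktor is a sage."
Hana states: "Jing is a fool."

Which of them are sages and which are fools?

Consider Viktor. Suppose Viktor is a fool.
Then whichever role Jing has, Jing's statement has the wrong truth value — contradiction.
So Viktor is a sage.
With that fixed, Jing's statement is false, so Jing is a fool.
With that fixed, Wade's statement is true, so Wade is a sage.
With that fixed, Hana's statement is true, so Hana is a sage.
With that fixed, Wendy's statement is false, so Wendy is a fool.

Viktor: sage, Wendy: fool, Jing: fool, Wade: sage, Hana: sage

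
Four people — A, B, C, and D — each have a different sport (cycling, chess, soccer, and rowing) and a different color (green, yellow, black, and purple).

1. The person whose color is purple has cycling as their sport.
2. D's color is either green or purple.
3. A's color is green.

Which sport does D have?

With clues 1–3, chess, rowing, and soccer are impossible for D's sport.
That leaves cycling.

cycling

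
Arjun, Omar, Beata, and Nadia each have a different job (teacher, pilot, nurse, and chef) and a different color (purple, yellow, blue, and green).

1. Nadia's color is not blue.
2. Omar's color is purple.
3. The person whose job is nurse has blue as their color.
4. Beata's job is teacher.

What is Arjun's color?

With clues 1–2, purple is impossible for Arjun's color.
With clues 1–4, green and yellow are impossible for Arjun's color.
That leaves blue.

blue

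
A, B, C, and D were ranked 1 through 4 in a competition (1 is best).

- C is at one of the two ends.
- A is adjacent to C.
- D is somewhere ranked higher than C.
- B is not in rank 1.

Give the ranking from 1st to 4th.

D, B, A, C

From clue 1: C is in {1,4}.
From clues 1–2: A is in {2,3}.
From clues 1–3: A → rank 3, C → rank 4.
From clues 1–4: D → rank 1, B → rank 2.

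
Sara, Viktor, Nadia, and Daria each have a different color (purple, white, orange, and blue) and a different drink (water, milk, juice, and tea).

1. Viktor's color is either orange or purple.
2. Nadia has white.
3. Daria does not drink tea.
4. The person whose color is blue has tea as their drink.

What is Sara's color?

With clues 1–2, white is impossible for Sara's color.
With clues 1–4, orange and purple are impossible for Sara's color.
That leaves blue.

blue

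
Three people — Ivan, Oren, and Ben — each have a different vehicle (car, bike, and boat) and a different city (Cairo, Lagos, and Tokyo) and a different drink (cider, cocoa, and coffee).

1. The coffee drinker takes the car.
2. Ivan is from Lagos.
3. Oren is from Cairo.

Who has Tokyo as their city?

With clues 1–2, Ivan is impossible for the one with city Tokyo.
With clues 1–3, Oren is impossible for the one with city Tokyo.
That leaves Ben.

Ben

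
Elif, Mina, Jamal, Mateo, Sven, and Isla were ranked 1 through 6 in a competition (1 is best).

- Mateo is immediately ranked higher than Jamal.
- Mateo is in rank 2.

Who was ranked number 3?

Jamal

With clues 1–2, Elif, Isla, Mateo, Mina, and Sven are ruled out for rank 3.
So rank 3 is Jamal.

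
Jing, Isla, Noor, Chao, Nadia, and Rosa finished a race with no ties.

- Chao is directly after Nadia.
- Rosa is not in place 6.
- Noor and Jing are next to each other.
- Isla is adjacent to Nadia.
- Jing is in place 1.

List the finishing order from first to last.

Jing, Noor, Rosa, Isla, Nadia, Chao

From clue 1: Chao is in {2,3,4,5,6}.
From clues 1–3: Isla is in {1,2,3,4,6}.
From clues 1–4: Isla is in {1,2,4}.
From clues 1–5: Jing → place 1, Noor → place 2, Rosa → place 3, Isla → place 4, Nadia → place 5, Chao → place 6.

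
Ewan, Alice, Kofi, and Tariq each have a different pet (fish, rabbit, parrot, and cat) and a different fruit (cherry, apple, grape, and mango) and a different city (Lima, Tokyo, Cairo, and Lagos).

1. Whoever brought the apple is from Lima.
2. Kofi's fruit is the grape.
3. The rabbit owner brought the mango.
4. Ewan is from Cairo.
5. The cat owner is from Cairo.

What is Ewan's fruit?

With clues 1–2, grape is impossible for Ewan's fruit.
With clues 1–4, apple is impossible for Ewan's fruit.
With clues 1–5, mango is impossible for Ewan's fruit.
That leaves cherry.

cherry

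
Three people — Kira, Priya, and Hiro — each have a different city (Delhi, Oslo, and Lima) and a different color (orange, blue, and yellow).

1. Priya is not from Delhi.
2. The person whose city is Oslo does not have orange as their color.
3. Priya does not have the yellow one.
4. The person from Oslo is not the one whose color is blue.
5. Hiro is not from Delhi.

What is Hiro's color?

yellow

With clues 1–5, blue and orange are impossible for Hiro's color.
That leaves yellow.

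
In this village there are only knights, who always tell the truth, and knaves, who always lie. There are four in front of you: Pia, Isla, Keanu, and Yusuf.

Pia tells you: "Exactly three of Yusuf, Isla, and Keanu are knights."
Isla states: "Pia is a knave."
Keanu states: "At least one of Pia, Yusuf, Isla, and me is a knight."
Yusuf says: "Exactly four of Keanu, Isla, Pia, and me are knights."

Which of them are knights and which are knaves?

Pia: knave, Isla: knight, Keanu: knight, Yusuf: knave

Consider Pia. Suppose Pia is a knight.
Then no assignment of the remaining roles makes every statement match its speaker's type — contradiction.
So Pia is a knave.
With that fixed, Isla's statement is true, so Isla is a knight.
With that fixed, Keanu's statement is true, so Keanu is a knight.
With that fixed, Yusuf's statement is false, so Yusuf is a knave.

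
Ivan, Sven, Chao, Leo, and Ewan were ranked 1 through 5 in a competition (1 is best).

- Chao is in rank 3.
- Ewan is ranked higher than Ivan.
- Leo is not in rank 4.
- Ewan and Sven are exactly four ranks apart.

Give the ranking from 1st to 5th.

Ewan, Leo, Chao, Ivan, Sven

From clue 1: Chao → rank 3.
From clues 1–2: Ivan is in {2,4,5}.
From clues 1–4: Ewan → rank 1, Leo → rank 2, Ivan → rank 4, Sven → rank 5.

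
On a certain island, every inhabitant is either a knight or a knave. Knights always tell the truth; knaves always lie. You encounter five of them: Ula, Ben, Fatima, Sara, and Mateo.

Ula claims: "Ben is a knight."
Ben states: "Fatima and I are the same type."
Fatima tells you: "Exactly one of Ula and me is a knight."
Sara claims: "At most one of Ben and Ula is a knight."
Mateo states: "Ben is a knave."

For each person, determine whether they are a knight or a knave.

Consider Ula. Suppose Ula is a knight.
Then whichever role Fatima has, Fatima's statement has the wrong truth value — contradiction.
So Ula is a knave.
With that fixed, Sara's statement is true, so Sara is a knight.
Consider Ben. Suppose Ben is a knight.
Then Ula's statement comes out true, contradicting Ula being a knave.
So Ben is a knave.
With that fixed, Mateo's statement is true, so Mateo is a knight.
Consider Fatima. Suppose Fatima is a knave.
Then Ben's statement comes out true, contradicting Ben being a knave.
So Fatima is a knight.

Ula: knave, Ben: knave, Fatima: knight, Sara: knight, Mateo: knight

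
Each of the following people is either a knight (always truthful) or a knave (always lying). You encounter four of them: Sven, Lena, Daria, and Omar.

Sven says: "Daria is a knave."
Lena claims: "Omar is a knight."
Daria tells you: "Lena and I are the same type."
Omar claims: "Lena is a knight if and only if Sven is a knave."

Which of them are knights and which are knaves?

Sven: knave, Lena: knight, Daria: knight, Omar: knight

Consider Sven. Suppose Sven is a knight.
Then no assignment of the remaining roles makes every statement match its speaker's type — contradiction.
So Sven is a knave.
Consider Lena. Suppose Lena is a knave.
Then whichever role Daria has, Daria's statement has the wrong truth value — contradiction.
So Lena is a knight.
With that fixed, Omar's statement is true, so Omar is a knight.
Consider Daria. Suppose Daria is a knave.
Then Sven's statement comes out true, contradicting Sven being a knave.
So Daria is a knight.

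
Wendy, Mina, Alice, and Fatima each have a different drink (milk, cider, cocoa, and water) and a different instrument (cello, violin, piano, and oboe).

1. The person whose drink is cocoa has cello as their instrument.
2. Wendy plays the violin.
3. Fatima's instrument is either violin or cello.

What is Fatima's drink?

cocoa

With clues 1–3, cider, milk, and water are impossible for Fatima's drink.
That leaves cocoa.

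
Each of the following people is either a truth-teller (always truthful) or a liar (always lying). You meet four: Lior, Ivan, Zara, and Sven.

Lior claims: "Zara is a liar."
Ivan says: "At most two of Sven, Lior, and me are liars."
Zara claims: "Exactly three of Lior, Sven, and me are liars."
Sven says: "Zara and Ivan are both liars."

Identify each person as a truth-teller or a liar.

Consider Lior. Suppose Lior is a liar.
Then no assignment of the remaining roles makes every statement match its speaker's type — contradiction.
So Lior is a truth-teller.
With that fixed, Ivan's statement is true, so Ivan is a truth-teller.
With that fixed, Zara's statement is false, so Zara is a liar.
With that fixed, Sven's statement is false, so Sven is a liar.

Lior: truth-teller, Ivan: truth-teller, Zara: liar, Sven: liar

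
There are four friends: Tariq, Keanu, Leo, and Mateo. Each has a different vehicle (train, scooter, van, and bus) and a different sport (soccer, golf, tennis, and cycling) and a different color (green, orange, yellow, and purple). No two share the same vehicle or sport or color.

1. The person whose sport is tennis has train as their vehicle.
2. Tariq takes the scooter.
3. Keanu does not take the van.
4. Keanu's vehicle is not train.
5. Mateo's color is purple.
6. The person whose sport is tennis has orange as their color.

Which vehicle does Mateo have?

With clues 1–2, scooter is impossible for Mateo's vehicle.
With clues 1–4, bus is impossible for Mateo's vehicle.
With clues 1–6, train is impossible for Mateo's vehicle.
That leaves van.

van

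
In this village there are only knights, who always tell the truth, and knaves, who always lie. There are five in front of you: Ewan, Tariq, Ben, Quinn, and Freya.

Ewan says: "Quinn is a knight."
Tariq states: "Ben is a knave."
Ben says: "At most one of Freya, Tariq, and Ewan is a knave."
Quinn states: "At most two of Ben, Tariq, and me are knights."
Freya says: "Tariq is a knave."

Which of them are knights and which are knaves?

Consider Ewan. Suppose Ewan is a knave.
Then no assignment of the remaining roles makes every statement match its speaker's type — contradiction.
So Ewan is a knight.
Consider Tariq. Suppose Tariq is a knight.
Then no assignment of the remaining roles makes every statement match its speaker's type — contradiction.
So Tariq is a knave.
With that fixed, Quinn's statement is true, so Quinn is a knight.
With that fixed, Freya's statement is true, so Freya is a knight.
With that fixed, Ben's statement is true, so Ben is a knight.

Ewan: knight, Tariq: knave, Ben: knight, Quinn: knight, Freya: knight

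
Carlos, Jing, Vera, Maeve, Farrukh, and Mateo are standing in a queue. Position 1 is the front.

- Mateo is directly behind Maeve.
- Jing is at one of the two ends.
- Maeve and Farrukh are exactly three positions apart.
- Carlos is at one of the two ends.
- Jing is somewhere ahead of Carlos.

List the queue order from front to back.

From clue 1: Maeve is in {1,2,3,4,5}.
From clues 1–2: Jing is in {1,6}.
From clues 1–4: Maeve → position 2, Mateo → position 3, Vera → position 4, Farrukh → position 5.
From clues 1–5: Jing → position 1, Carlos → position 6.

Jing, Maeve, Mateo, Vera, Farrukh, Carlos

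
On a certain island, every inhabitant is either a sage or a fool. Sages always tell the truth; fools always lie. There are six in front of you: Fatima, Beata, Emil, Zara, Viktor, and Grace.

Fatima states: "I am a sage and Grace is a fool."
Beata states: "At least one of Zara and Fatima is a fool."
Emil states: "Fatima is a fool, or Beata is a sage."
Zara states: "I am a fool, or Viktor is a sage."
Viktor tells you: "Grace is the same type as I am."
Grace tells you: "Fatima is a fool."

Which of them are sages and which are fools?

Consider Fatima. Suppose Fatima is a sage.
Then no assignment of the remaining roles makes every statement match its speaker's type — contradiction.
So Fatima is a fool.
With that fixed, Beata's statement is true, so Beata is a sage.
With that fixed, Emil's statement is true, so Emil is a sage.
With that fixed, Grace's statement is true, so Grace is a sage.
Consider Zara. Suppose Zara is a fool.
Then Zara's own statement would have to be false, but it can't be — contradiction.
So Zara is a sage.
Consider Viktor. Suppose Viktor is a fool.
Then Zara's statement comes out false, contradicting Zara being a sage.
So Viktor is a sage.

Fatima: fool, Beata: sage, Emil: sage, Zara: sage, Viktor: sage, Grace: sage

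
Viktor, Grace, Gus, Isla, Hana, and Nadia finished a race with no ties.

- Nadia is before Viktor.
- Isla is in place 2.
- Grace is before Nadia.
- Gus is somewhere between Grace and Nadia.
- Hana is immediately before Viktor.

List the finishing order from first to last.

Grace, Isla, Gus, Nadia, Hana, Viktor

From clue 1: Viktor is in {2,3,4,5,6}.
From clues 1–2: Isla → place 2.
From clues 1–3: Viktor is in {4,5,6}.
From clues 1–4: Viktor is in {5,6}.
From clues 1–5: Grace → place 1, Gus → place 3, Nadia → place 4, Hana → place 5, Viktor → place 6.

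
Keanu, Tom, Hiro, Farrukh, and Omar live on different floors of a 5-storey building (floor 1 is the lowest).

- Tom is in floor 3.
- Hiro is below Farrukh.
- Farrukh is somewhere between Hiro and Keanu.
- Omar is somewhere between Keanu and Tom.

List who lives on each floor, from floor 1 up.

From clue 1: Tom → floor 3.
From clues 1–2: Hiro is in {1,2,4}.
From clues 1–3: Keanu is in {4,5}.
From clues 1–4: Hiro → floor 1, Farrukh → floor 2, Omar → floor 4, Keanu → floor 5.

Hiro, Farrukh, Tom, Omar, Keanu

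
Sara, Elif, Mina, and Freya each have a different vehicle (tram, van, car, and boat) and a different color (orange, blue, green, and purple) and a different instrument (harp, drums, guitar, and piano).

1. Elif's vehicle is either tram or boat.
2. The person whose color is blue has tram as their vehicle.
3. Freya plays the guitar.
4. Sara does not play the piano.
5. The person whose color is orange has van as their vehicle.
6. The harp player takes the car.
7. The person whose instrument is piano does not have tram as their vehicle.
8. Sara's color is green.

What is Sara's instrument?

With clues 1–3, guitar is impossible for Sara's instrument.
With clues 1–4, piano is impossible for Sara's instrument.
With clues 1–8, drums is impossible for Sara's instrument.
That leaves harp.

harp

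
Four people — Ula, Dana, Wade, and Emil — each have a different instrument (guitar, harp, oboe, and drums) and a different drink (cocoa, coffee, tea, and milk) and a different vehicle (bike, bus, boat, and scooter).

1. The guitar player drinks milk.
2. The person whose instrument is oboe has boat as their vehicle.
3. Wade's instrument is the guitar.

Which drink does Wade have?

With clues 1–3, cocoa, coffee, and tea are impossible for Wade's drink.
That leaves milk.

milk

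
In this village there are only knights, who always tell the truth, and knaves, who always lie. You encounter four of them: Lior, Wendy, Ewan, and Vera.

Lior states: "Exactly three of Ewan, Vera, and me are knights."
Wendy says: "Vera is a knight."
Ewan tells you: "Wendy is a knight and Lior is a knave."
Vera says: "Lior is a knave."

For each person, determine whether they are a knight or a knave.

Lior: knave, Wendy: knight, Ewan: knight, Vera: knight

Consider Lior. Suppose Lior is a knight.
Then no assignment of the remaining roles makes every statement match its speaker's type — contradiction.
So Lior is a knave.
With that fixed, Vera's statement is true, so Vera is a knight.
With that fixed, Wendy's statement is true, so Wendy is a knight.
With that fixed, Ewan's statement is true, so Ewan is a knight.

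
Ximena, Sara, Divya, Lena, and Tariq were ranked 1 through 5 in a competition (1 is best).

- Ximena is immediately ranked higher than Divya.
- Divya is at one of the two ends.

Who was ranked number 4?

Ximena

With clues 1–2, Divya, Lena, Sara, and Tariq are ruled out for rank 4.
So rank 4 is Ximena.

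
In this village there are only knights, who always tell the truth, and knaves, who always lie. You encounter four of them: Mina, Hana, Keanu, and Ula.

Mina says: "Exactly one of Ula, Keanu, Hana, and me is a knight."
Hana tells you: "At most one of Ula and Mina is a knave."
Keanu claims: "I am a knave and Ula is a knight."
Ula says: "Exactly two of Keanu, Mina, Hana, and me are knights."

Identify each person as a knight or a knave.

Consider Mina. Suppose Mina is a knight.
Then no assignment of the remaining roles makes every statement match its speaker's type — contradiction.
So Mina is a knave.
Consider Hana. Suppose Hana is a knight.
Then no assignment of the remaining roles makes every statement match its speaker's type — contradiction.
So Hana is a knave.
Consider Keanu. Suppose Keanu is a knight.
Then Keanu's own statement would have to be true, but it can't be — contradiction.
So Keanu is a knave.
With that fixed, Ula's statement is false, so Ula is a knave.

Mina: knave, Hana: knave, Keanu: knave, Ula: knave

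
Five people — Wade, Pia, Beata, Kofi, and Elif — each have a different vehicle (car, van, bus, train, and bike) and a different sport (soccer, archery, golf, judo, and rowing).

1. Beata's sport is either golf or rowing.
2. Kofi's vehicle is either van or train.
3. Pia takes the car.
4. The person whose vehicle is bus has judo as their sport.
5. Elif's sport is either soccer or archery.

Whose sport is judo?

Wade

Clue 1 rules out Beata for the one with sport judo.
With clues 1–4, Kofi and Pia are impossible for the one with sport judo.
With clues 1–5, Elif is impossible for the one with sport judo.
That leaves Wade.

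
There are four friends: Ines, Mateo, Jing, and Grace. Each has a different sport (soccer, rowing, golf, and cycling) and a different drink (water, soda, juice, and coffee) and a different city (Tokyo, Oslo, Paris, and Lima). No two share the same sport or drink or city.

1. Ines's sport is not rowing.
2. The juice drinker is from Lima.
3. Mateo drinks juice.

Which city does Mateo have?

With clues 1–3, Oslo, Paris, and Tokyo are impossible for Mateo's city.
That leaves Lima.

Lima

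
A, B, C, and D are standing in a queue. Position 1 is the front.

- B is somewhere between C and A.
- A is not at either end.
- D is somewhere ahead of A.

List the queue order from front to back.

D, A, B, C

From clue 1: B is in {2,3}.
From clues 1–2: A is in {2,3}.
From clues 1–3: D → position 1, A → position 2, B → position 3, C → position 4.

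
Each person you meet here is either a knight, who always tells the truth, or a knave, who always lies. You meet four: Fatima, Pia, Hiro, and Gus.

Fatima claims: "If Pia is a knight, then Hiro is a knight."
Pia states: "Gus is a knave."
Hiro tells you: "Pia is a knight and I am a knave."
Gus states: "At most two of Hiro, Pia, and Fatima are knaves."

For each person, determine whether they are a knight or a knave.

Consider Fatima. Suppose Fatima is a knave.
Then no assignment of the remaining roles makes every statement match its speaker's type — contradiction.
So Fatima is a knight.
With that fixed, Gus's statement is true, so Gus is a knight.
With that fixed, Pia's statement is false, so Pia is a knave.
With that fixed, Hiro's statement is false, so Hiro is a knave.

Fatima: knight, Pia: knave, Hiro: knave, Gus: knight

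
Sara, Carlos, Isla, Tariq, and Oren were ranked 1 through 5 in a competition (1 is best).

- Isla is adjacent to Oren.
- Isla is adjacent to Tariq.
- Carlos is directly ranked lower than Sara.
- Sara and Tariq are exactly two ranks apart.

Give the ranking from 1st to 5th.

From clues 1–2: Isla is in {2,3,4}.
From clues 1–3: Sara is in {1,4}.
From clues 1–4: Sara → rank 1, Carlos → rank 2, Tariq → rank 3, Isla → rank 4, Oren → rank 5.

Sara, Carlos, Tariq, Isla, Oren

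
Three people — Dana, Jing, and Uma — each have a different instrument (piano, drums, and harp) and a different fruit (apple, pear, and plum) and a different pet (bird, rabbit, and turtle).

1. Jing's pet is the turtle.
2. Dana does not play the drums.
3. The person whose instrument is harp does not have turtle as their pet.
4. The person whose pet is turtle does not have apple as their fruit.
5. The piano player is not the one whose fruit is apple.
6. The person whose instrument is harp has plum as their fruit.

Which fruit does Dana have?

With clues 1–6, apple and pear are impossible for Dana's fruit.
That leaves plum.

plum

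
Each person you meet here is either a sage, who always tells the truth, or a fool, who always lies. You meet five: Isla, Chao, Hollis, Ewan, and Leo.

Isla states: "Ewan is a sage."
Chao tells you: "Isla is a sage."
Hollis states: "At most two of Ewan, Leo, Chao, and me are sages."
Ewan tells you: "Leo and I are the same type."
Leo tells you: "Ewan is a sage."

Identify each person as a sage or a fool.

Isla: sage, Chao: sage, Hollis: fool, Ewan: sage, Leo: sage

Consider Isla. Suppose Isla is a fool.
Then no assignment of the remaining roles makes every statement match its speaker's type — contradiction.
So Isla is a sage.
With that fixed, Chao's statement is true, so Chao is a sage.
Consider Hollis. Suppose Hollis is a sage.
Then no assignment of the remaining roles makes every statement match its speaker's type — contradiction.
So Hollis is a fool.
Consider Ewan. Suppose Ewan is a fool.
Then Isla's statement comes out false, contradicting Isla being a sage.
So Ewan is a sage.
With that fixed, Leo's statement is true, so Leo is a sage.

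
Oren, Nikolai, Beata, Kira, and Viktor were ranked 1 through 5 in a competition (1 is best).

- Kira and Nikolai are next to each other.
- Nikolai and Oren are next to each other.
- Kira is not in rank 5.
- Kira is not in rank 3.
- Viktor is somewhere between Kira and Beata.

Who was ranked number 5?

Beata

With clues 1–2, Nikolai is ruled out for rank 5.
With clues 1–3, Kira is ruled out for rank 5.
With clues 1–4, Oren is ruled out for rank 5.
With clues 1–5, Viktor is ruled out for rank 5.
So rank 5 is Beata.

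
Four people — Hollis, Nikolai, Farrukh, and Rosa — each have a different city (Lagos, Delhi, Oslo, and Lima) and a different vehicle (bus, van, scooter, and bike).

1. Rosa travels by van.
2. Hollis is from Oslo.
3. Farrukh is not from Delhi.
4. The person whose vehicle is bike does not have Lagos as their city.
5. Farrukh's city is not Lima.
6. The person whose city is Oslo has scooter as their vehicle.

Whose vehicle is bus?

Farrukh

Clue 1 rules out Rosa for the one with vehicle bus.
With clues 1–6, Hollis and Nikolai are impossible for the one with vehicle bus.
That leaves Farrukh.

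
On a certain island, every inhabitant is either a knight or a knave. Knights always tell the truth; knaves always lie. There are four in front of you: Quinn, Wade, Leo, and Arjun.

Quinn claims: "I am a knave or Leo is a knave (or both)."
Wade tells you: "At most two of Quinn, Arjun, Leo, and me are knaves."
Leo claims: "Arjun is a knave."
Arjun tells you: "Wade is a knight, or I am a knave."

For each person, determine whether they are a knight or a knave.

Quinn: knight, Wade: knight, Leo: knave, Arjun: knight

Consider Quinn. Suppose Quinn is a knave.
Then Quinn's own statement would have to be false, but it can't be — contradiction.
So Quinn is a knight.
Consider Wade. Suppose Wade is a knave.
Then whichever role Arjun has, Arjun's statement has the wrong truth value — contradiction.
So Wade is a knight.
With that fixed, Arjun's statement is true, so Arjun is a knight.
With that fixed, Leo's statement is false, so Leo is a knave.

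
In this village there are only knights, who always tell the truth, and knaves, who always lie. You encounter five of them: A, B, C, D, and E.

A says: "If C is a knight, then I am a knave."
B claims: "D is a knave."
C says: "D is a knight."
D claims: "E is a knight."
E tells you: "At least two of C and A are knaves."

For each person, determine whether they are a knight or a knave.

Consider A. Suppose A is a knave.
Then A's own statement would have to be false, but it can't be — contradiction.
So A is a knight.
With that fixed, E's statement is false, so E is a knave.
With that fixed, D's statement is false, so D is a knave.
With that fixed, B's statement is true, so B is a knight.
With that fixed, C's statement is false, so C is a knave.

A: knight, B: knight, C: knave, D: knave, E: knave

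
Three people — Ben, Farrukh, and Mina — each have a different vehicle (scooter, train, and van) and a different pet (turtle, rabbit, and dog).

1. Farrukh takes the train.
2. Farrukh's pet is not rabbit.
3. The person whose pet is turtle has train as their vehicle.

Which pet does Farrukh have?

turtle

With clues 1–2, rabbit is impossible for Farrukh's pet.
With clues 1–3, dog is impossible for Farrukh's pet.
That leaves turtle.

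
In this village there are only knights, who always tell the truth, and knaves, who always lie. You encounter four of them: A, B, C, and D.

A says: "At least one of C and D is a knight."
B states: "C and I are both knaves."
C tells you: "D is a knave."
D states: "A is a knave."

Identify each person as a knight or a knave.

A: knight, B: knave, C: knight, D: knave

Consider A. Suppose A is a knave.
Then no assignment of the remaining roles makes every statement match its speaker's type — contradiction.
So A is a knight.
With that fixed, D's statement is false, so D is a knave.
With that fixed, C's statement is true, so C is a knight.
With that fixed, B's statement is false, so B is a knave.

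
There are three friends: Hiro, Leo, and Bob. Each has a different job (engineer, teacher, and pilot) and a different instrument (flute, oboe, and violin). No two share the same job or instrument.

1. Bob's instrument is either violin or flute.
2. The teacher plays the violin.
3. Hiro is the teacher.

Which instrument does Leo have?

oboe

With clues 1–3, flute and violin are impossible for Leo's instrument.
That leaves oboe.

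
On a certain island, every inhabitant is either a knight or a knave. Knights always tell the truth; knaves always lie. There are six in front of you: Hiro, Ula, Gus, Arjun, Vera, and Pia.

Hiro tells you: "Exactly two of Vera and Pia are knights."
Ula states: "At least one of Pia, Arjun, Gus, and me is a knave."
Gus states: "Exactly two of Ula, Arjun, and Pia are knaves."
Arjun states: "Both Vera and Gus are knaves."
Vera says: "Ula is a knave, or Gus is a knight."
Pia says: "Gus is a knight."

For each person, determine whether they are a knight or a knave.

Hiro: knave, Ula: knight, Gus: knave, Arjun: knight, Vera: knave, Pia: knave

Consider Hiro. Suppose Hiro is a knight.
Then no assignment of the remaining roles makes every statement match its speaker's type — contradiction.
So Hiro is a knave.
Consider Ula. Suppose Ula is a knave.
Then Ula's own statement would have to be false, but it can't be — contradiction.
So Ula is a knight.
Consider Gus. Suppose Gus is a knight.
Then no assignment of the remaining roles makes every statement match its speaker's type — contradiction.
So Gus is a knave.
With that fixed, Vera's statement is false, so Vera is a knave.
With that fixed, Pia's statement is false, so Pia is a knave.
With that fixed, Arjun's statement is true, so Arjun is a knight.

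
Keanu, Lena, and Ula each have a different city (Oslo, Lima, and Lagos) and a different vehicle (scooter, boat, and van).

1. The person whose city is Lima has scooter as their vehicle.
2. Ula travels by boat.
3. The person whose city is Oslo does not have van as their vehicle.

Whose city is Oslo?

Ula

With clues 1–3, Keanu and Lena are impossible for the one with city Oslo.
That leaves Ula.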